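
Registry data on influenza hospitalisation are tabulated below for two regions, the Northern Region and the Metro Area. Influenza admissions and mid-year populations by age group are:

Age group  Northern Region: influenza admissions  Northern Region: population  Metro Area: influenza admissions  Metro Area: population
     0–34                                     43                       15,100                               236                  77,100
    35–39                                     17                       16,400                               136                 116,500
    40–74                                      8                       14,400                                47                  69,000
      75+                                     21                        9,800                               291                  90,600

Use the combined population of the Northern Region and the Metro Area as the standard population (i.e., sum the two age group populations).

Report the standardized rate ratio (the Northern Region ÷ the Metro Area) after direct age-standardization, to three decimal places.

Age-specific rates per 100,000 for the Northern Region: 284.77, 103.66, 55.56, 214.29.
For the Metro Area: 306.10, 116.74, 68.12, 321.19.
Combined standard total = 408,900; weights = 0.2255, 0.3250, 0.2040, 0.2455.
The Northern Region: 0.2255×284.77 + 0.3250×103.66 + 0.2040×55.56 + 0.2455×214.29 = 161.8476 per 100,000.
The Metro Area: 0.2255×306.10 + 0.3250×116.74 + 0.2040×68.12 + 0.2455×321.19 = 199.7190 per 100,000.
Ratio = 161.8476 ÷ 199.7190 = 0.81038.

0.810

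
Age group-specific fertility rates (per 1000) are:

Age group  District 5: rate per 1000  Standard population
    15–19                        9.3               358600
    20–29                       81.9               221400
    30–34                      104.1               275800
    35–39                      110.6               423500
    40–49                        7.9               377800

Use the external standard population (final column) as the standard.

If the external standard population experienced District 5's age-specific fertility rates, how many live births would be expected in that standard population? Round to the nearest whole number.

Expected live births = Σ (standard pop × age-specific rate ÷ 1000)
= 358600×9.3/1000 + 221400×81.9/1000 + 275800×104.1/1000 + 423500×110.6/1000 + 377800×7.9/1000
= 3334.98 + 18132.66 + 28710.78 + 46839.10 + 2984.62 = 100002.14.

100002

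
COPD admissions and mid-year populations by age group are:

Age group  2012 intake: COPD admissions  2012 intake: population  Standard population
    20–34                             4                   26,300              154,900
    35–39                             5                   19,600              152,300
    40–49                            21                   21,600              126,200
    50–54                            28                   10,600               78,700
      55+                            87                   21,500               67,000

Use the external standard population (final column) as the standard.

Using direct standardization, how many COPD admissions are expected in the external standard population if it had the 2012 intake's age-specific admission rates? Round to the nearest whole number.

664

Age-specific rates per 10,000 for the 2012 intake: 1.52, 2.55, 9.72, 26.42, 40.47.
Expected COPD admissions = Σ (standard pop × age-specific rate ÷ 10,000)
= 154,900×1.52/10,000 + 152,300×2.55/10,000 + 126,200×9.72/10,000 + 78,700×26.42/10,000 + 67,000×40.47/10,000
= 23.56 + 38.85 + 122.69 + 207.89 + 271.12 = 664.11.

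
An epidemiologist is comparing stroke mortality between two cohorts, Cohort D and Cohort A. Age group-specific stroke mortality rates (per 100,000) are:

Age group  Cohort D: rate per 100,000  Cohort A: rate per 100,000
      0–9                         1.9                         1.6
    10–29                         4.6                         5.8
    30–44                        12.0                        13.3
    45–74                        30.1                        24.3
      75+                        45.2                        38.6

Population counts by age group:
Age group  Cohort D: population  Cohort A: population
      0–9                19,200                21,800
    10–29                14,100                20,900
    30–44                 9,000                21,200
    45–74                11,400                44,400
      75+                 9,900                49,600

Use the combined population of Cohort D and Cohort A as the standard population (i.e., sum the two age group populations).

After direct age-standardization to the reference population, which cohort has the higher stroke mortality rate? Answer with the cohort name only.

Combined standard total = 221,500; weights = 0.1851, 0.1580, 0.1363, 0.2519, 0.2686.
Cohort D: 0.1851×1.9 + 0.1580×4.6 + 0.1363×12.0 + 0.2519×30.1 + 0.2686×45.2 = 22.4392 per 100,000.
Cohort A: 0.1851×1.6 + 0.1580×5.8 + 0.1363×13.3 + 0.2519×24.3 + 0.2686×38.6 = 19.5165 per 100,000.
The crude rates (15.72 vs 21.73) would put Cohort A higher, but that reflects its age composition; once standardized to a common age structure, Cohort D has the higher underlying rate.

Cohort D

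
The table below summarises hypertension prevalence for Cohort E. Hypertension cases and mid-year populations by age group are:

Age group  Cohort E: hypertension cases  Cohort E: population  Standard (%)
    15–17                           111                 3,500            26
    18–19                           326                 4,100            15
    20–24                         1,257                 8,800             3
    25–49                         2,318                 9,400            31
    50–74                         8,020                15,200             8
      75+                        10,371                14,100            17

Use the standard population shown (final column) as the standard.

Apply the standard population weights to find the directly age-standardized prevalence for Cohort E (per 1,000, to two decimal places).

268.15

Age-specific rates per 1,000 for Cohort E: 31.714, 79.512, 142.841, 246.596, 527.632, 735.532.
Standard weights: 0.26, 0.15, 0.03, 0.31, 0.08, 0.17.
Standardized rate: 0.2600×31.714 + 0.1500×79.512 + 0.0300×142.841 + 0.3100×246.596 + 0.0800×527.632 + 0.1700×735.532 = 268.1534 per 1,000.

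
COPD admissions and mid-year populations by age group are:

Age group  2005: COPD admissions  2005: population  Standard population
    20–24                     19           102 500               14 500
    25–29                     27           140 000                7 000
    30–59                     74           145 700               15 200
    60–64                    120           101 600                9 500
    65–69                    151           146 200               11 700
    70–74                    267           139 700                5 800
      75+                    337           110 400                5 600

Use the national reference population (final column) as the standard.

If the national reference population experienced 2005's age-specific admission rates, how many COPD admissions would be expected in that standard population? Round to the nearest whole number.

63

Age-specific rates per 10 000 for 2005: 1.85, 1.93, 5.08, 11.81, 10.33, 19.11, 30.53.
Expected COPD admissions = Σ (standard pop × age-specific rate ÷ 10 000)
= 14 500×1.85/10 000 + 7 000×1.93/10 000 + 15 200×5.08/10 000 + 9 500×11.81/10 000 + 11 700×10.33/10 000 + 5 800×19.11/10 000 + 5 600×30.53/10 000
= 2.69 + 1.35 + 7.72 + 11.22 + 12.08 + 11.09 + 17.09 = 63.24.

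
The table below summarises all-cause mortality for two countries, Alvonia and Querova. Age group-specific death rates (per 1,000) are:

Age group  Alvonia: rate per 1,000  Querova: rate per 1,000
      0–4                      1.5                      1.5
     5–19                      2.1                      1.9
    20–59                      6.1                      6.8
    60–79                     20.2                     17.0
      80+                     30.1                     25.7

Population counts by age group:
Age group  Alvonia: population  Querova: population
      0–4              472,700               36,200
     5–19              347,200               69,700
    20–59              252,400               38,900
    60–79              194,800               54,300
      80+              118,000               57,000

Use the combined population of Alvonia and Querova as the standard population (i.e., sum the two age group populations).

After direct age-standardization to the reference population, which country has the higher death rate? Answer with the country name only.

Combined standard total = 1,641,200; weights = 0.3101, 0.2540, 0.1775, 0.1518, 0.1066.
Alvonia: 0.3101×1.5 + 0.2540×2.1 + 0.1775×6.1 + 0.1518×20.2 + 0.1066×30.1 = 8.3567 per 1,000.
Querova: 0.3101×1.5 + 0.2540×1.9 + 0.1775×6.8 + 0.1518×17.0 + 0.1066×25.7 = 7.4753 per 1,000.
The crude rates (7.56 vs 11.09) would put Querova higher, but that reflects its age composition; once standardized to a common age structure, Alvonia has the higher underlying rate.

Alvonia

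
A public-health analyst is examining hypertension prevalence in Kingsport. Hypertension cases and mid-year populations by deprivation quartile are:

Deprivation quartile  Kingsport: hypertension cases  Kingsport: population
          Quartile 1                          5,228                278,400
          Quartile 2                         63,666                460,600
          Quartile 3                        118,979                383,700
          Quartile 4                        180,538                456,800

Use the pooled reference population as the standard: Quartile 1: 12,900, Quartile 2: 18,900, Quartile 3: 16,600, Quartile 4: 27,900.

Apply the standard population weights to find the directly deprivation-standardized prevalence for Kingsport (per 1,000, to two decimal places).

249.39

Deprivation-specific rates per 1,000 for Kingsport: 18.779, 138.224, 310.083, 395.223.
Standard total = 76,300; weights = 0.1691, 0.2477, 0.2176, 0.3657.
Standardized rate: 0.1691×18.779 + 0.2477×138.224 + 0.2176×310.083 + 0.3657×395.223 = 249.3944 per 1,000.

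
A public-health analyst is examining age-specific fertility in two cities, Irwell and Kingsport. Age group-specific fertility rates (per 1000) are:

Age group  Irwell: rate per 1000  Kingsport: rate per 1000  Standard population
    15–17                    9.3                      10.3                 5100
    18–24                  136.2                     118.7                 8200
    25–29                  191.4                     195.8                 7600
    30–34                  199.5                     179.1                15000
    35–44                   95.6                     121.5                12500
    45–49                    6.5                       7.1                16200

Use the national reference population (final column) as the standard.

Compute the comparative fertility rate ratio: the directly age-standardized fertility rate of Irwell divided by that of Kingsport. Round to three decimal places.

1.011

Standard total = 64600; weights = 0.0789, 0.1269, 0.1176, 0.2322, 0.1935, 0.2508.
Irwell: 0.0789×9.3 + 0.1269×136.2 + 0.1176×191.4 + 0.2322×199.5 + 0.1935×95.6 + 0.2508×6.5 = 106.9924 per 1000.
Kingsport: 0.0789×10.3 + 0.1269×118.7 + 0.1176×195.8 + 0.2322×179.1 + 0.1935×121.5 + 0.2508×7.1 = 105.7929 per 1000.
Ratio = 106.9924 ÷ 105.7929 = 1.01134.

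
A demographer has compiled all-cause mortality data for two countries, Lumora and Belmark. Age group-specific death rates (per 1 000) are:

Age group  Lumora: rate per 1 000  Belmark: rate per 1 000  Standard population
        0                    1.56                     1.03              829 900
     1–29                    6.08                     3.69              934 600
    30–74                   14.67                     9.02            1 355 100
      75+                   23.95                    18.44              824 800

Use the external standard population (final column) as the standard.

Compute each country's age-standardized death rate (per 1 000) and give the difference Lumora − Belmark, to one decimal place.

Standard total = 3 944 400; weights = 0.2104, 0.2369, 0.3436, 0.2091.
Lumora: 0.2104×1.56 + 0.2369×6.08 + 0.3436×14.67 + 0.2091×23.95 = 11.8168 per 1 000.
Belmark: 0.2104×1.03 + 0.2369×3.69 + 0.3436×9.02 + 0.2091×18.44 = 8.0458 per 1 000.
Difference = 11.8168 − 8.0458 = 3.7710.

3.8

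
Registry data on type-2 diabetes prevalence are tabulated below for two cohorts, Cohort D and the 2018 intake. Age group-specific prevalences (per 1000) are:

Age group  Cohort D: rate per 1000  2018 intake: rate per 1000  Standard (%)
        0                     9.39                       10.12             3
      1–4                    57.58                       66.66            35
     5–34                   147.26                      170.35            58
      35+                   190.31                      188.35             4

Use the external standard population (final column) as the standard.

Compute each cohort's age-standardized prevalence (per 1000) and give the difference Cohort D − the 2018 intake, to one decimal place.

Standard weights: 0.03, 0.35, 0.58, 0.04.
Cohort D: 0.0300×9.39 + 0.3500×57.58 + 0.5800×147.26 + 0.0400×190.31 = 113.4579 per 1000.
The 2018 intake: 0.0300×10.12 + 0.3500×66.66 + 0.5800×170.35 + 0.0400×188.35 = 129.9716 per 1000.
Difference = 113.4579 − 129.9716 = -16.5137.

-16.5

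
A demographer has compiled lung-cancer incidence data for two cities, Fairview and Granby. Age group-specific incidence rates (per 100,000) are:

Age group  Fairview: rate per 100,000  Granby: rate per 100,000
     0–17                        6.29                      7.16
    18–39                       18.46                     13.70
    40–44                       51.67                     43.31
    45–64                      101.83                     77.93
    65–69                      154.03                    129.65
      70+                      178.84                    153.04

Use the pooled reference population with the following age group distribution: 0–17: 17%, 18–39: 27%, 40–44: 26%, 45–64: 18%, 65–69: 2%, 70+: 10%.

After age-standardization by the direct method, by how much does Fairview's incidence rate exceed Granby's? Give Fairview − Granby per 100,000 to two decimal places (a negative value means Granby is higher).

10.68

Standard weights: 0.17, 0.27, 0.26, 0.18, 0.02, 0.10.
Fairview: 0.1700×6.29 + 0.2700×18.46 + 0.2600×51.67 + 0.1800×101.83 + 0.0200×154.03 + 0.1000×178.84 = 58.7817 per 100,000.
Granby: 0.1700×7.16 + 0.2700×13.70 + 0.2600×43.31 + 0.1800×77.93 + 0.0200×129.65 + 0.1000×153.04 = 48.1012 per 100,000.
Difference = 58.7817 − 48.1012 = 10.6805.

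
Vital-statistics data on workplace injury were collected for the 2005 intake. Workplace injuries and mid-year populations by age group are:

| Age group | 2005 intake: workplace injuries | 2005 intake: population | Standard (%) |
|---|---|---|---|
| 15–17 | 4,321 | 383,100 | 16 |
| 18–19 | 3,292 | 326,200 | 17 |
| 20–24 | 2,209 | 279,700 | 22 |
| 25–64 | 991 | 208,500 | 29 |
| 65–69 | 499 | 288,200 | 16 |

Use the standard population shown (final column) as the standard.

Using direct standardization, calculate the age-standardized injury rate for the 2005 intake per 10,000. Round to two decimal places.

69.13

Age-specific rates per 10,000 for the 2005 intake: 112.79, 100.92, 78.98, 47.53, 17.31.
Standard weights: 0.16, 0.17, 0.22, 0.29, 0.16.
Standardized rate: 0.1600×112.79 + 0.1700×100.92 + 0.2200×78.98 + 0.2900×47.53 + 0.1600×17.31 = 69.1318 per 10,000.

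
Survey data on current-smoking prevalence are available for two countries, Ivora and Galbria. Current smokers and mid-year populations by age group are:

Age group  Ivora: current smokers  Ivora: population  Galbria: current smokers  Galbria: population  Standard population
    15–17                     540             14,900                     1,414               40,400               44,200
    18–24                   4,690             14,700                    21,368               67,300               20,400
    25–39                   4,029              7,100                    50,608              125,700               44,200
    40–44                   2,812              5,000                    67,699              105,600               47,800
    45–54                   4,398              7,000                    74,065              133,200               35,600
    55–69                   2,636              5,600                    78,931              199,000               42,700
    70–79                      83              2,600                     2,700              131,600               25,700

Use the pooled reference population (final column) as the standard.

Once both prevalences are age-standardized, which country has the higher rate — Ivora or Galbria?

Ivora

Age-specific rates per 1,000 for Ivora: 36.242, 319.048, 567.465, 562.400, 628.286, 470.714, 31.923.
For Galbria: 35.000, 317.504, 402.609, 641.089, 556.044, 396.638, 20.517.
Standard total = 260,600; weights = 0.1696, 0.0783, 0.1696, 0.1834, 0.1366, 0.1639, 0.0986.
Ivora: 0.1696×36.242 + 0.0783×319.048 + 0.1696×567.465 + 0.1834×562.400 + 0.1366×628.286 + 0.1639×470.714 + 0.0986×31.923 = 396.6309 per 1,000.
Galbria: 0.1696×35.000 + 0.0783×317.504 + 0.1696×402.609 + 0.1834×641.089 + 0.1366×556.044 + 0.1639×396.638 + 0.0986×20.517 = 359.6406 per 1,000.
The crude rates (337.22 vs 369.69) would put Galbria higher, but that reflects its age composition; once standardized to a common age structure, Ivora has the higher underlying rate.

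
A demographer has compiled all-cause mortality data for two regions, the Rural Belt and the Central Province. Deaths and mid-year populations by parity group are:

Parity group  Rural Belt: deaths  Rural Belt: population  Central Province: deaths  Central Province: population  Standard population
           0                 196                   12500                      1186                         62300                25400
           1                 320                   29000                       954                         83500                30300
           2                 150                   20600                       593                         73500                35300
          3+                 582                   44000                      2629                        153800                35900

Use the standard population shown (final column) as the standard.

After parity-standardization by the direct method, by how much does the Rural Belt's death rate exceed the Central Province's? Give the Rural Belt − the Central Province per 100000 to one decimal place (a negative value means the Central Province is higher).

Parity-specific rates per 100000 for the Rural Belt: 1568.00, 1103.45, 728.16, 1322.73.
For the Central Province: 1903.69, 1142.51, 806.80, 1709.36.
Standard total = 126900; weights = 0.2002, 0.2388, 0.2782, 0.2829.
The Rural Belt: 0.2002×1568.00 + 0.2388×1103.45 + 0.2782×728.16 + 0.2829×1322.73 = 1154.0699 per 100000.
The Central Province: 0.2002×1903.69 + 0.2388×1142.51 + 0.2782×806.80 + 0.2829×1709.36 = 1361.8458 per 100000.
Difference = 1154.0699 − 1361.8458 = -207.7759.

-207.8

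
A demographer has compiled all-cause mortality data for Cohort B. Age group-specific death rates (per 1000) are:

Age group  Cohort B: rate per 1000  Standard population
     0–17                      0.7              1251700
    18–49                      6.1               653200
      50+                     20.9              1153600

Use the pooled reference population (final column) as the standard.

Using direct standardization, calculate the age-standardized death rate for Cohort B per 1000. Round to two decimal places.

9.47

Standard total = 3058500; weights = 0.4093, 0.2136, 0.3772.
Standardized rate: 0.4093×0.7 + 0.2136×6.1 + 0.3772×20.9 = 9.4723 per 1000.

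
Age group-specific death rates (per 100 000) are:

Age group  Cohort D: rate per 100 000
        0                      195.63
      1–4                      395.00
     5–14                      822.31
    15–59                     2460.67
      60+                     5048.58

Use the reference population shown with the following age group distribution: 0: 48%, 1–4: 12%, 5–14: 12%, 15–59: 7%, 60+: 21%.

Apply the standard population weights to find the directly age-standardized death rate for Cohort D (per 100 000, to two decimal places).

1472.43

Standard weights: 0.48, 0.12, 0.12, 0.07, 0.21.
Standardized rate: 0.4800×195.63 + 0.1200×395.00 + 0.1200×822.31 + 0.0700×2460.67 + 0.2100×5048.58 = 1472.4283 per 100 000.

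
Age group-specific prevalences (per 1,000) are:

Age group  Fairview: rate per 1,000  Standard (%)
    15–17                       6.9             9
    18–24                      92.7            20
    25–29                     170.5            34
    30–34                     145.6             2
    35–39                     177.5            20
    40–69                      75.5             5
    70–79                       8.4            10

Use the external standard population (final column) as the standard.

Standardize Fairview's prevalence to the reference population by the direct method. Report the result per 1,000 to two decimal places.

120.16

Standard weights: 0.09, 0.20, 0.34, 0.02, 0.20, 0.05, 0.10.
Standardized rate: 0.0900×6.9 + 0.2000×92.7 + 0.3400×170.5 + 0.0200×145.6 + 0.2000×177.5 + 0.0500×75.5 + 0.1000×8.4 = 120.1580 per 1,000.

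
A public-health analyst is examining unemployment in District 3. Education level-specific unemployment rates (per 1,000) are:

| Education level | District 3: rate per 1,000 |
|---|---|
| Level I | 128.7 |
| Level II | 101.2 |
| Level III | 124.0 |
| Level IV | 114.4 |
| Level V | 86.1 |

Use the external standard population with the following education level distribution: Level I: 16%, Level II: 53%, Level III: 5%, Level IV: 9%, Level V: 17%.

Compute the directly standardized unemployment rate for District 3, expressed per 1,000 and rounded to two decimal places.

105.36

Standard weights: 0.16, 0.53, 0.05, 0.09, 0.17.
Standardized rate: 0.1600×128.7 + 0.5300×101.2 + 0.0500×124.0 + 0.0900×114.4 + 0.1700×86.1 = 105.3610 per 1,000.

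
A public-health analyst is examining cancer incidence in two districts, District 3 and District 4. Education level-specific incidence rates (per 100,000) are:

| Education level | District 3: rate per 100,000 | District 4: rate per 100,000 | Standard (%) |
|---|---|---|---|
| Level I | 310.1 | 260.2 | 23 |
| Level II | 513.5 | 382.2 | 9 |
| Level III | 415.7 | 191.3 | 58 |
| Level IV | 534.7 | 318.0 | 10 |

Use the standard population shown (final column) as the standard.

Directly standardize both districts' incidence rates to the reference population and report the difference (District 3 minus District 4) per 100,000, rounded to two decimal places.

Standard weights: 0.23, 0.09, 0.58, 0.10.
District 3: 0.2300×310.1 + 0.0900×513.5 + 0.5800×415.7 + 0.1000×534.7 = 412.1140 per 100,000.
District 4: 0.2300×260.2 + 0.0900×382.2 + 0.5800×191.3 + 0.1000×318.0 = 236.9980 per 100,000.
Difference = 412.1140 − 236.9980 = 175.1160.

175.12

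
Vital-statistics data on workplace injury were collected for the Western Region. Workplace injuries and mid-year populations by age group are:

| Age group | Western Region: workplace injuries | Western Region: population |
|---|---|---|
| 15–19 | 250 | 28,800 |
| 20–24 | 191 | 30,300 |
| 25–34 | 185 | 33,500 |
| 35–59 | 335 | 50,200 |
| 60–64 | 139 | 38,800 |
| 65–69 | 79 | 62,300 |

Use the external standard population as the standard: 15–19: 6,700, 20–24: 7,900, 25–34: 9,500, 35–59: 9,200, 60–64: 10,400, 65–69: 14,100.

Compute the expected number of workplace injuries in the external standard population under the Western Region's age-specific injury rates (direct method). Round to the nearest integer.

277

Age-specific rates per 10,000 for the Western Region: 86.81, 63.04, 55.22, 66.73, 35.82, 12.68.
Expected workplace injuries = Σ (standard pop × age-specific rate ÷ 10,000)
= 6,700×86.81/10,000 + 7,900×63.04/10,000 + 9,500×55.22/10,000 + 9,200×66.73/10,000 + 10,400×35.82/10,000 + 14,100×12.68/10,000
= 58.16 + 49.80 + 52.46 + 61.39 + 37.26 + 17.88 = 276.95.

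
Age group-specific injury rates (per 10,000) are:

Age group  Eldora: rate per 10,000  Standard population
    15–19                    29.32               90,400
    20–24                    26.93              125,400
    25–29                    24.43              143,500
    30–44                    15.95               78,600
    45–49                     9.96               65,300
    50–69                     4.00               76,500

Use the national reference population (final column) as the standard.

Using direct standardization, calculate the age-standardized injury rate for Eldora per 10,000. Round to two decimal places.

20.26

Standard total = 579,700; weights = 0.1559, 0.2163, 0.2475, 0.1356, 0.1126, 0.1320.
Standardized rate: 0.1559×29.32 + 0.2163×26.93 + 0.2475×24.43 + 0.1356×15.95 + 0.1126×9.96 + 0.1320×4.00 = 20.2576 per 10,000.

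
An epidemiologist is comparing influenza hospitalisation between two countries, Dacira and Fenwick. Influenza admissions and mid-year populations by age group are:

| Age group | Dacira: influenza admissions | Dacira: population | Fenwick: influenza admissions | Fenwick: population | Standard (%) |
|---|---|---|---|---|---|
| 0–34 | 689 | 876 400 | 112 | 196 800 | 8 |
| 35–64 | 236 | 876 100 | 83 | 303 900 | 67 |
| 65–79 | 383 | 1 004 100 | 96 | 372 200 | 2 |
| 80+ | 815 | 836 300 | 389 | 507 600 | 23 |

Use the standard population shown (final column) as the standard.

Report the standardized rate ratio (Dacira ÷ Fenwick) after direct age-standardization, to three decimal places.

Age-specific rates per 100 000 for Dacira: 78.62, 26.94, 38.14, 97.45.
For Fenwick: 56.91, 27.31, 25.79, 76.64.
Standard weights: 0.08, 0.67, 0.02, 0.23.
Dacira: 0.0800×78.62 + 0.6700×26.94 + 0.0200×38.14 + 0.2300×97.45 = 47.5146 per 100 000.
Fenwick: 0.0800×56.91 + 0.6700×27.31 + 0.0200×25.79 + 0.2300×76.64 = 40.9936 per 100 000.
Ratio = 47.5146 ÷ 40.9936 = 1.15907.

1.159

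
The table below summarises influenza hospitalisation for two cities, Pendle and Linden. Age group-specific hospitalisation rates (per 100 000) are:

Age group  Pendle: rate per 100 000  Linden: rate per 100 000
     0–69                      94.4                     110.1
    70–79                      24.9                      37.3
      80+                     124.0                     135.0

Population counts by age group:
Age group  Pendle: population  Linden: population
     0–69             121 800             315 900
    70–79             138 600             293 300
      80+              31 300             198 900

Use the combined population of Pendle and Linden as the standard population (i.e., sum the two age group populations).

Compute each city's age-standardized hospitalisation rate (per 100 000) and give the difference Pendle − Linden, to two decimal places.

Combined standard total = 1 099 800; weights = 0.3980, 0.3927, 0.2093.
Pendle: 0.3980×94.4 + 0.3927×24.9 + 0.2093×124.0 = 73.3024 per 100 000.
Linden: 0.3980×110.1 + 0.3927×37.3 + 0.2093×135.0 = 86.7227 per 100 000.
Difference = 73.3024 − 86.7227 = -13.4203.

-13.42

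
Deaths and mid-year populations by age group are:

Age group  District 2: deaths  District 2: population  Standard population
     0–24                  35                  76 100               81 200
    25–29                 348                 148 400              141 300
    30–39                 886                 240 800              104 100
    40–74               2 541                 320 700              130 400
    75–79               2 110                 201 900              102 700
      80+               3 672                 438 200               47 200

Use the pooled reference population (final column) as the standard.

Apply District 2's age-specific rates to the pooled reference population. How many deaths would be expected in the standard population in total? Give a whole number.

Age-specific rates per 1 000 for District 2: 0.460, 2.345, 3.679, 7.923, 10.451, 8.380.
Expected deaths = Σ (standard pop × age-specific rate ÷ 1 000)
= 81 200×0.460/1 000 + 141 300×2.345/1 000 + 104 100×3.679/1 000 + 130 400×7.923/1 000 + 102 700×10.451/1 000 + 47 200×8.380/1 000
= 37.35 + 331.35 + 383.03 + 1033.20 + 1073.29 + 395.52 = 3253.73.

3254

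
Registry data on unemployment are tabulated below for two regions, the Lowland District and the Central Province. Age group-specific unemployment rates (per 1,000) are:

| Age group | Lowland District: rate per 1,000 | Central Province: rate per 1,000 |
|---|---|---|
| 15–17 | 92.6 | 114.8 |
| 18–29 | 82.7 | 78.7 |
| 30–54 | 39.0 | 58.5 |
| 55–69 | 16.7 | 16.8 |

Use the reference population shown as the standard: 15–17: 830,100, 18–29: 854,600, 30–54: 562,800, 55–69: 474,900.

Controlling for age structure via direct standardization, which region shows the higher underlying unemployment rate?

Standard total = 2,722,400; weights = 0.3049, 0.3139, 0.2067, 0.1744.
The Lowland District: 0.3049×92.6 + 0.3139×82.7 + 0.2067×39.0 + 0.1744×16.7 = 65.1714 per 1,000.
The Central Province: 0.3049×114.8 + 0.3139×78.7 + 0.2067×58.5 + 0.1744×16.8 = 74.7336 per 1,000.

Central Province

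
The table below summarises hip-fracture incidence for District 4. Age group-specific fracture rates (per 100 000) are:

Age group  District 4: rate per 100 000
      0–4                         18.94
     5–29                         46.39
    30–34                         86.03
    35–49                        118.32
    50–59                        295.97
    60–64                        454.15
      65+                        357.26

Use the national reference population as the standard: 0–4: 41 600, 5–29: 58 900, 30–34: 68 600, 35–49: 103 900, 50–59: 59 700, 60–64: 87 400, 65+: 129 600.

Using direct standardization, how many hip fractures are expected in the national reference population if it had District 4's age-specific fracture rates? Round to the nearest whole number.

Expected hip fractures = Σ (standard pop × age-specific rate ÷ 100 000)
= 41 600×18.94/100 000 + 58 900×46.39/100 000 + 68 600×86.03/100 000 + 103 900×118.32/100 000 + 59 700×295.97/100 000 + 87 400×454.15/100 000 + 129 600×357.26/100 000
= 7.88 + 27.32 + 59.02 + 122.93 + 176.69 + 396.93 + 463.01 = 1253.78.

1254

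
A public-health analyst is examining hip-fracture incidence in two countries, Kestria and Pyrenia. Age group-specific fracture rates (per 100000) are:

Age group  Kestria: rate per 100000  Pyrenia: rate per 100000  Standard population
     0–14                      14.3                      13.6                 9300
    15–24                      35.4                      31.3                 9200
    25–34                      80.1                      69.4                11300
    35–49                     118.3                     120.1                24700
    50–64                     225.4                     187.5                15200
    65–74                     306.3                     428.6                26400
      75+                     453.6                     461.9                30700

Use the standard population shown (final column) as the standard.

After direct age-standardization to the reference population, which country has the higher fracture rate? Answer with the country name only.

Standard total = 126800; weights = 0.0733, 0.0726, 0.0891, 0.1948, 0.1199, 0.2082, 0.2421.
Kestria: 0.0733×14.3 + 0.0726×35.4 + 0.0891×80.1 + 0.1948×118.3 + 0.1199×225.4 + 0.2082×306.3 + 0.2421×453.6 = 234.4143 per 100000.
Pyrenia: 0.0733×13.6 + 0.0726×31.3 + 0.0891×69.4 + 0.1948×120.1 + 0.1199×187.5 + 0.2082×428.6 + 0.2421×461.9 = 256.3920 per 100000.

Pyrenia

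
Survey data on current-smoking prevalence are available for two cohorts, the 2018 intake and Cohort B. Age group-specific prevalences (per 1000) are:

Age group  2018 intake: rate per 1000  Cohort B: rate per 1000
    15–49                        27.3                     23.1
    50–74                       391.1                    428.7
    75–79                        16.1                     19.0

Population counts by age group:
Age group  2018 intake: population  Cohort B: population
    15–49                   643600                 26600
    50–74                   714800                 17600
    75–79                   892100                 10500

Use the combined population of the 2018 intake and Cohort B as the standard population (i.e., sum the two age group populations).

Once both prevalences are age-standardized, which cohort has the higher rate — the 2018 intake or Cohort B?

Combined standard total = 2305200; weights = 0.2907, 0.3177, 0.3915.
The 2018 intake: 0.2907×27.3 + 0.3177×391.1 + 0.3915×16.1 = 138.4999 per 1000.
Cohort B: 0.2907×23.1 + 0.3177×428.7 + 0.3915×19.0 = 150.3604 per 1000.

Cohort B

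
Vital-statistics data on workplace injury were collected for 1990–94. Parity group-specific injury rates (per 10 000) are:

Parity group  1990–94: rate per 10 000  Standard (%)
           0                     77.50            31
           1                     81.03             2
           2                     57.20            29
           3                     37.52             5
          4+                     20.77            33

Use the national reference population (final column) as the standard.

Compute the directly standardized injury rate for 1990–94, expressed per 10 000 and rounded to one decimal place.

Standard weights: 0.31, 0.02, 0.29, 0.05, 0.33.
Standardized rate: 0.3100×77.50 + 0.0200×81.03 + 0.2900×57.20 + 0.0500×37.52 + 0.3300×20.77 = 50.9637 per 10 000.

51.0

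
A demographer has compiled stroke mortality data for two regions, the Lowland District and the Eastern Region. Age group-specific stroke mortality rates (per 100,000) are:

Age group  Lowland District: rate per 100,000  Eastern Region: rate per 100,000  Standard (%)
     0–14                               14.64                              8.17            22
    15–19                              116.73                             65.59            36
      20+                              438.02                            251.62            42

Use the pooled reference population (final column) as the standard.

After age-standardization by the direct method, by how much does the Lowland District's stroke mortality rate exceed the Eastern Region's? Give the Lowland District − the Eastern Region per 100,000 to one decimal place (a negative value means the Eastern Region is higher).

98.1

Standard weights: 0.22, 0.36, 0.42.
The Lowland District: 0.2200×14.64 + 0.3600×116.73 + 0.4200×438.02 = 229.2120 per 100,000.
The Eastern Region: 0.2200×8.17 + 0.3600×65.59 + 0.4200×251.62 = 131.0902 per 100,000.
Difference = 229.2120 − 131.0902 = 98.1218.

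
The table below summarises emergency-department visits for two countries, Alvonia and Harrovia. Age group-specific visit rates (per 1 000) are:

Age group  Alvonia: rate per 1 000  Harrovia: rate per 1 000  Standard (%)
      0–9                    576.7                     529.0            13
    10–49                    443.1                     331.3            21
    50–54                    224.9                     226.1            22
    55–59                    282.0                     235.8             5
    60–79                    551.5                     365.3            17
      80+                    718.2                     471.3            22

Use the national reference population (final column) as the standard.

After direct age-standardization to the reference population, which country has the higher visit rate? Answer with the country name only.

Alvonia

Standard weights: 0.13, 0.21, 0.22, 0.05, 0.17, 0.22.
Alvonia: 0.1300×576.7 + 0.2100×443.1 + 0.2200×224.9 + 0.0500×282.0 + 0.1700×551.5 + 0.2200×718.2 = 483.3590 per 1 000.
Harrovia: 0.1300×529.0 + 0.2100×331.3 + 0.2200×226.1 + 0.0500×235.8 + 0.1700×365.3 + 0.2200×471.3 = 365.6620 per 1 000.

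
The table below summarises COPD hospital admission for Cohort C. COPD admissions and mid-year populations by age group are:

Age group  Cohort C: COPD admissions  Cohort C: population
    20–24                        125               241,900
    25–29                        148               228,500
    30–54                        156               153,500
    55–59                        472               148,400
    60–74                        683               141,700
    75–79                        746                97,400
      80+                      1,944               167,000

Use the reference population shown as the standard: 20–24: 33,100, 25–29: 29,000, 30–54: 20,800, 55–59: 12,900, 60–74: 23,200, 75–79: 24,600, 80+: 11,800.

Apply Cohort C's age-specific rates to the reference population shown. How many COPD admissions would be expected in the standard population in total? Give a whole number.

Age-specific rates per 10,000 for Cohort C: 5.17, 6.48, 10.16, 31.81, 48.20, 76.59, 116.41.
Expected COPD admissions = Σ (standard pop × age-specific rate ÷ 10,000)
= 33,100×5.17/10,000 + 29,000×6.48/10,000 + 20,800×10.16/10,000 + 12,900×31.81/10,000 + 23,200×48.20/10,000 + 24,600×76.59/10,000 + 11,800×116.41/10,000
= 17.10 + 18.78 + 21.14 + 41.03 + 111.82 + 188.41 + 137.36 = 535.66.

536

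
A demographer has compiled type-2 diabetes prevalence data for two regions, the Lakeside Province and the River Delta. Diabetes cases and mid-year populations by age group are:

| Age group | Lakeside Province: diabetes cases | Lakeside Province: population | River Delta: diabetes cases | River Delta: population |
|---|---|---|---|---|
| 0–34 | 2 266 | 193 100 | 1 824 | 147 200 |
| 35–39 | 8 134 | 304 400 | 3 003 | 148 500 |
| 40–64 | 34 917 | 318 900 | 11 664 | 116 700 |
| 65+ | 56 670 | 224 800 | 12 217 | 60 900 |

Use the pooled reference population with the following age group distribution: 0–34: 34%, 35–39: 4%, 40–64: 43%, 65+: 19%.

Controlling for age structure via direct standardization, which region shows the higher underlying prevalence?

Age-specific rates per 1 000 for the Lakeside Province: 11.735, 26.721, 109.492, 252.091.
For the River Delta: 12.391, 20.222, 99.949, 200.608.
Standard weights: 0.34, 0.04, 0.43, 0.19.
The Lakeside Province: 0.3400×11.735 + 0.0400×26.721 + 0.4300×109.492 + 0.1900×252.091 = 100.0375 per 1 000.
The River Delta: 0.3400×12.391 + 0.0400×20.222 + 0.4300×99.949 + 0.1900×200.608 = 86.1153 per 1 000.

Lakeside Province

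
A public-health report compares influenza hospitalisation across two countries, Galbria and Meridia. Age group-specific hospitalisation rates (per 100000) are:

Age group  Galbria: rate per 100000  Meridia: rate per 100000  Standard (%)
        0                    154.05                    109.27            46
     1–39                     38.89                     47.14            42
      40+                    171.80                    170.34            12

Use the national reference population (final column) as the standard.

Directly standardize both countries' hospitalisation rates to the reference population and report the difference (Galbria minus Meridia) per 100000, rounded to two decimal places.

Standard weights: 0.46, 0.42, 0.12.
Galbria: 0.4600×154.05 + 0.4200×38.89 + 0.1200×171.80 = 107.8128 per 100000.
Meridia: 0.4600×109.27 + 0.4200×47.14 + 0.1200×170.34 = 90.5038 per 100000.
Difference = 107.8128 − 90.5038 = 17.3090.

17.31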